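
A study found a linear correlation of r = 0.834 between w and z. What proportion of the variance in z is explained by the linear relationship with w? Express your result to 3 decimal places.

0.696

r² = (0.834)² = 0.696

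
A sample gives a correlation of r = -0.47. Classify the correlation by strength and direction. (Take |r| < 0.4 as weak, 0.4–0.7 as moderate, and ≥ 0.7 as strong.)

moderate negative

r = -0.47 < 0 so the relationship is negative.
|r| = 0.47, which falls in the moderate range.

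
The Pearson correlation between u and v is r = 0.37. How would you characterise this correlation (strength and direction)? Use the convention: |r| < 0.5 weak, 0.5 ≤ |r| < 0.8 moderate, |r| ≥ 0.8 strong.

weak positive

r = 0.37 > 0 so the relationship is positive.
|r| = 0.37, which falls in the weak range.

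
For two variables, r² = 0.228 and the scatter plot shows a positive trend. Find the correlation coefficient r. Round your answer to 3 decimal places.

|r| = √0.228 = 0.477
The association is positive, so r = 0.477.

0.477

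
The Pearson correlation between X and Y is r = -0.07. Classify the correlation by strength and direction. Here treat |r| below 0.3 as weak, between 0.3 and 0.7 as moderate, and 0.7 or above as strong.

weak negative

r = -0.07 < 0 so the relationship is negative.
|r| = 0.07, which falls in the weak range.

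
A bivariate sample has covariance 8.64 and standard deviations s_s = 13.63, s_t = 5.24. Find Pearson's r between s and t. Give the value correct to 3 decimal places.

r = Cov(s,t) / (s_s · s_t) = 8.64 / (13.63 × 5.24)
  = 8.64 / 71.4212 ≈ 0.121

0.121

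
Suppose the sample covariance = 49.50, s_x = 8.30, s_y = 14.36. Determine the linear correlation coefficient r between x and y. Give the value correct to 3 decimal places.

r = Cov(x,y) / (s_x · s_y) = 49.50 / (8.30 × 14.36)
  = 49.50 / 119.1880 ≈ 0.415

0.415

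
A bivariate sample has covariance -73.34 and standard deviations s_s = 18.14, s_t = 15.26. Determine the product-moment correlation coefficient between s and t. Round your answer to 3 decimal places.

-0.265

r = Cov(s,t) / (s_s · s_t) = -73.34 / (18.14 × 15.26)
  = -73.34 / 276.8164 ≈ -0.265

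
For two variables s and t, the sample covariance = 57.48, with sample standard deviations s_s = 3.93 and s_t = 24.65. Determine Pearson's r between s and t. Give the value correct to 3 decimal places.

r = Cov(s,t) / (s_s · s_t) = 57.48 / (3.93 × 24.65)
  = 57.48 / 96.8745 ≈ 0.593

0.593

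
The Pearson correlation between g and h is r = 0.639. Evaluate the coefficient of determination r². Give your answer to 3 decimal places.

r² = (0.639)² = 0.408

0.408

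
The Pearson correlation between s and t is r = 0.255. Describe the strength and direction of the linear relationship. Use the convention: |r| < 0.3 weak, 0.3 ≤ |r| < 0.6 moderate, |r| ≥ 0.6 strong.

weak positive

r = 0.255 > 0 so the relationship is positive.
|r| = 0.255, which falls in the weak range.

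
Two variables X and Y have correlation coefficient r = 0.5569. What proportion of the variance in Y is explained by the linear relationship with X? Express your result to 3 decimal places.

r² = (0.5569)² = 0.310

0.310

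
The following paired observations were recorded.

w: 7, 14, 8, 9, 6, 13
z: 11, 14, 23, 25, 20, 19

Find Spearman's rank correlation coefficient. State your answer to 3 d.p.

Rank w: 2, 6, 3, 4, 1, 5
Rank z: 1, 2, 5, 6, 4, 3
d = rank(w) − rank(z): 1, 4, -2, -2, -3, 2; Σd² = 38
ρ = 1 − 6Σd² / [n(n²−1)] = 1 − 6×38 / (6×35) = 1 − 228/210 ≈ -0.086

-0.086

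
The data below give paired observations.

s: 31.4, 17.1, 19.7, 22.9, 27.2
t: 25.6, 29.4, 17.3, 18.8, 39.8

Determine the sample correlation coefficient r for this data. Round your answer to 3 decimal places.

n = 5, Σs = 118.3, Σt = 130.9, Σs² = 2930.71, Σt² = 3756.49, Σst = 3160.47
nΣst − ΣsΣt = 15802.35 − 15485.47 = 316.88
nΣs² − (Σs)² = 14653.55 − 13994.89 = 658.66; nΣt² − (Σt)² = 18782.45 − 17134.81 = 1647.64
r = 316.88 / √(658.66 × 1647.64) = 316.88 / 1041.7459 ≈ 0.304

0.304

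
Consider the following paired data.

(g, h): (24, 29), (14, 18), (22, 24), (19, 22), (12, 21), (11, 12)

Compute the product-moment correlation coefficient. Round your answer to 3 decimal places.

0.873

n = 6, Σg = 102, Σh = 126, Σg² = 1882, Σh² = 2810, Σgh = 2278
nΣgh − ΣgΣh = 13668 − 12852 = 816
nΣg² − (Σg)² = 11292 − 10404 = 888; nΣh² − (Σh)² = 16860 − 15876 = 984
r = 816 / √(888 × 984) = 816 / 934.7684 ≈ 0.873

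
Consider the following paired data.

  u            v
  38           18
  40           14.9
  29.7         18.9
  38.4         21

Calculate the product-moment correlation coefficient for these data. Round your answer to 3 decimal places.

n = 4, Σu = 146.1, Σv = 72.8, Σu² = 5400.65, Σv² = 1344.22, Σuv = 2647.73
nΣuv − ΣuΣv = 10590.92 − 10636.08 = -45.16
nΣu² − (Σu)² = 21602.6 − 21345.21 = 257.39; nΣv² − (Σv)² = 5376.88 − 5299.84 = 77.04
r = -45.16 / √(257.39 × 77.04) = -45.16 / 140.8166 ≈ -0.321

-0.321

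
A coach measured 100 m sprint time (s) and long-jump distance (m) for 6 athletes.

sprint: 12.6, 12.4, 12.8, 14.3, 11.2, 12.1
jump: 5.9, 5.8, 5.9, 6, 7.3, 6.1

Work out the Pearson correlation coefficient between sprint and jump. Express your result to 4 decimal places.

n = 6, Σx = 75.4, Σy = 37, Σx² = 952.7, Σy² = 229.76, Σxy = 463.15
nΣxy − ΣxΣy = 2778.9 − 2789.8 = -10.9
nΣx² − (Σx)² = 5716.2 − 5685.16 = 31.04; nΣy² − (Σy)² = 1378.56 − 1369 = 9.56
r = -10.9 / √(31.04 × 9.56) = -10.9 / 17.2262 ≈ -0.6328

-0.6328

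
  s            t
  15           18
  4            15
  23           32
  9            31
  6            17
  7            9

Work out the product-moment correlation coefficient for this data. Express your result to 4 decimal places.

n = 6, Σs = 64, Σt = 122, Σs² = 936, Σt² = 2904, Σst = 1510
nΣst − ΣsΣt = 9060 − 7808 = 1252
nΣs² − (Σs)² = 5616 − 4096 = 1520; nΣt² − (Σt)² = 17424 − 14884 = 2540
r = 1252 / √(1520 × 2540) = 1252 / 1964.8919 ≈ 0.6372

0.6372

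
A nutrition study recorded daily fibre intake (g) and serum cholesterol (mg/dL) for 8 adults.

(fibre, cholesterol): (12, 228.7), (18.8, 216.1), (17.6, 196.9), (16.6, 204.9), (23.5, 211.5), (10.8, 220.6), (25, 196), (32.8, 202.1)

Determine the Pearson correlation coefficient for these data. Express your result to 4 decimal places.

-0.6287

n = 8, Σx = 157.1, Σy = 1676.8, Σx² = 3452.49, Σy² = 352413.54, Σxy = 32555.47
nΣxy − ΣxΣy = 260443.76 − 263425.28 = -2981.52
nΣx² − (Σx)² = 27619.92 − 24680.41 = 2939.51; nΣy² − (Σy)² = 2819308.32 − 2811658.24 = 7650.08
r = -2981.52 / √(2939.51 × 7650.08) = -2981.52 / 4742.0973 ≈ -0.6287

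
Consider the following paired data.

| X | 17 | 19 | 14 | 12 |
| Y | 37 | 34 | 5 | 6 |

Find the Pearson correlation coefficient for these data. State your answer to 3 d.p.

n = 4, ΣX = 62, ΣY = 82, ΣX² = 990, ΣY² = 2586, ΣXY = 1417
nΣXY − ΣXΣY = 5668 − 5084 = 584
nΣX² − (ΣX)² = 3960 − 3844 = 116; nΣY² − (ΣY)² = 10344 − 6724 = 3620
r = 584 / √(116 × 3620) = 584 / 648.0123 ≈ 0.901

0.901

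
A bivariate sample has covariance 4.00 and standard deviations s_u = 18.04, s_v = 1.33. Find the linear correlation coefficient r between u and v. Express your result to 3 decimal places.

0.167

r = Cov(u,v) / (s_u · s_v) = 4.00 / (18.04 × 1.33)
  = 4.00 / 23.9932 ≈ 0.167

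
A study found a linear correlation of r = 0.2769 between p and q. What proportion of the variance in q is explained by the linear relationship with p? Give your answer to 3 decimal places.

r² = (0.2769)² = 0.077

0.077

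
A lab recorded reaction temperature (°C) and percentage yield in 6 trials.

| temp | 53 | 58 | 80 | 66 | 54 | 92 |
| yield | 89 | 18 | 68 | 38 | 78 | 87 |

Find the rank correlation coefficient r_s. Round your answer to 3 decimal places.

-0.200

Rank temp: 1, 3, 5, 4, 2, 6
Rank yield: 6, 1, 3, 2, 4, 5
d = rank(temp) − rank(yield): -5, 2, 2, 2, -2, 1; Σd² = 42
ρ = 1 − 6Σd² / [n(n²−1)] = 1 − 6×42 / (6×35) = 1 − 252/210 ≈ -0.200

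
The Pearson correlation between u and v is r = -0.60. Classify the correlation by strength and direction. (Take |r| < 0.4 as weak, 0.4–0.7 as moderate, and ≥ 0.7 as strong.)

moderate negative

r = -0.60 < 0 so the relationship is negative.
|r| = 0.60, which falls in the moderate range.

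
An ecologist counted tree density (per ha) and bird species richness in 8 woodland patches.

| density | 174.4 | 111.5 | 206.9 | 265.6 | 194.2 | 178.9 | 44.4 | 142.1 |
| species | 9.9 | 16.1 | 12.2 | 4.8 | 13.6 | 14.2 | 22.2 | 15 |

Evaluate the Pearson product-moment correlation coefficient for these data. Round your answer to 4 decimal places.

n = 8, Σx = 1318, Σy = 108, Σx² = 248081.2, Σy² = 1633.54, Σxy = 15619.45
nΣxy − ΣxΣy = 124955.6 − 142344 = -17388.4
nΣx² − (Σx)² = 1984649.6 − 1737124 = 247525.6; nΣy² − (Σy)² = 13068.32 − 11664 = 1404.32
r = -17388.4 / √(247525.6 × 1404.32) = -17388.4 / 18644.1720 ≈ -0.9326

-0.9326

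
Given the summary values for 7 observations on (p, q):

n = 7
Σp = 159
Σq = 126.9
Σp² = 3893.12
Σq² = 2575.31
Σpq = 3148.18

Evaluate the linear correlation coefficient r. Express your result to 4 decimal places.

r = (nΣpq − ΣpΣq) / √[(nΣp² − (Σp)²)(nΣq² − (Σq)²)]
Numerator: 7×3148.18 − 159×126.9 = 1860.16
Denominator: √[(27251.84 − 25281)(18027.17 − 16103.61)] = √[1970.84 × 1923.56] = 1947.0565
r = 1860.16 / 1947.0565 ≈ 0.9554

0.9554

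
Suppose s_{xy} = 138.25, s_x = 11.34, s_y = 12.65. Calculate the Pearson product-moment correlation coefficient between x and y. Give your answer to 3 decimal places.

0.964

r = Cov(x,y) / (s_x · s_y) = 138.25 / (11.34 × 12.65)
  = 138.25 / 143.4510 ≈ 0.964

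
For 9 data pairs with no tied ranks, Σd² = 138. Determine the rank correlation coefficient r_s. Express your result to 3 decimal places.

-0.150

ρ = 1 − 6Σd² / [n(n²−1)] = 1 − 6×138 / (9×80)
  = 1 − 828/720 = 1 − 1.1500 ≈ -0.150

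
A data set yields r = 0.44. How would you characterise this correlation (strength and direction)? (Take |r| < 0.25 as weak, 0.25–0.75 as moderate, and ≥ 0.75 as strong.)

moderate positive

r = 0.44 > 0 so the relationship is positive.
|r| = 0.44, which falls in the moderate range.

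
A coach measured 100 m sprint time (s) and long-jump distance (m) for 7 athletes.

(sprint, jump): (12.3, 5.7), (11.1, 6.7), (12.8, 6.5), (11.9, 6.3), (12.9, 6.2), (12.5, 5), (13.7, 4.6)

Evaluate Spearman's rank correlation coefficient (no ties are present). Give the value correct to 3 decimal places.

Rank sprint: 3, 1, 5, 2, 6, 4, 7
Rank jump: 3, 7, 6, 5, 4, 2, 1
d = rank(sprint) − rank(jump): 0, -6, -1, -3, 2, 2, 6; Σd² = 90
ρ = 1 − 6Σd² / [n(n²−1)] = 1 − 6×90 / (7×48) = 1 − 540/336 ≈ -0.607

-0.607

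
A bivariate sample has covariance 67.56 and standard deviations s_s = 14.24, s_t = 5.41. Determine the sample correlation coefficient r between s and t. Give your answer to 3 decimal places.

r = Cov(s,t) / (s_s · s_t) = 67.56 / (14.24 × 5.41)
  = 67.56 / 77.0384 ≈ 0.877

0.877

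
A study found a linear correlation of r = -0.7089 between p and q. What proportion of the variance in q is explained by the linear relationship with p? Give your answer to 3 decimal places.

r² = (-0.7089)² = 0.503

0.503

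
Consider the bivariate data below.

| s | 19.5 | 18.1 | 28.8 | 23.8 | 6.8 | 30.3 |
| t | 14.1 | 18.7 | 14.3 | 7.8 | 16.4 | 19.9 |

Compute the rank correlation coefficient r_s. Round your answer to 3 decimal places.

Rank s: 3, 2, 5, 4, 1, 6
Rank t: 2, 5, 3, 1, 4, 6
d = rank(s) − rank(t): 1, -3, 2, 3, -3, 0; Σd² = 32
ρ = 1 − 6Σd² / [n(n²−1)] = 1 − 6×32 / (6×35) = 1 − 192/210 ≈ 0.086

0.086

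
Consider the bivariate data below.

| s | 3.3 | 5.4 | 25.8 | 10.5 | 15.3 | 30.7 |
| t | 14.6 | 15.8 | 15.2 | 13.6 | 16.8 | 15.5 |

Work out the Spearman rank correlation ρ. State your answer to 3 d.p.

0.257

Rank s: 1, 2, 5, 3, 4, 6
Rank t: 2, 5, 3, 1, 6, 4
d = rank(s) − rank(t): -1, -3, 2, 2, -2, 2; Σd² = 26
ρ = 1 − 6Σd² / [n(n²−1)] = 1 − 6×26 / (6×35) = 1 − 156/210 ≈ 0.257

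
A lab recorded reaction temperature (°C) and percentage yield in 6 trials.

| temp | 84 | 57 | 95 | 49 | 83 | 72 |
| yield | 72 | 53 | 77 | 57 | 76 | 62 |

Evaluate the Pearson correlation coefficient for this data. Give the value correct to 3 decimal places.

0.932

n = 6, Σx = 440, Σy = 397, Σx² = 33804, Σy² = 26791, Σxy = 29949
nΣxy − ΣxΣy = 179694 − 174680 = 5014
nΣx² − (Σx)² = 202824 − 193600 = 9224; nΣy² − (Σy)² = 160746 − 157609 = 3137
r = 5014 / √(9224 × 3137) = 5014 / 5379.1903 ≈ 0.932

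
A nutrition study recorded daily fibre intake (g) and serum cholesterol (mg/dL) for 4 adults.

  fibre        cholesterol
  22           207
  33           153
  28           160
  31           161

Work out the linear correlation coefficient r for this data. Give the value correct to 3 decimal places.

-0.939

n = 4, Σx = 114, Σy = 681, Σx² = 3318, Σy² = 117779, Σxy = 19074
nΣxy − ΣxΣy = 76296 − 77634 = -1338
nΣx² − (Σx)² = 13272 − 12996 = 276; nΣy² − (Σy)² = 471116 − 463761 = 7355
r = -1338 / √(276 × 7355) = -1338 / 1424.7737 ≈ -0.939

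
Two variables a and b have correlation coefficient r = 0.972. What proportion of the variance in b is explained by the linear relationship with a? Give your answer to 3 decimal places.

r² = (0.972)² = 0.945

0.945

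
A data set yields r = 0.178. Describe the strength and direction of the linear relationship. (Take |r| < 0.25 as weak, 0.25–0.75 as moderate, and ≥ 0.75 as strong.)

weak positive

r = 0.178 > 0 so the relationship is positive.
|r| = 0.178, which falls in the weak range.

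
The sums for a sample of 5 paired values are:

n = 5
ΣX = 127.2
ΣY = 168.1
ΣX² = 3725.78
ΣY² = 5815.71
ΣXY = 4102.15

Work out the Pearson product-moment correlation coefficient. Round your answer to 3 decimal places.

r = (nΣXY − ΣXΣY) / √[(nΣX² − (ΣX)²)(nΣY² − (ΣY)²)]
Numerator: 5×4102.15 − 127.2×168.1 = -871.57
Denominator: √[(18628.9 − 16179.84)(29078.55 − 28257.61)] = √[2449.06 × 820.94] = 1417.9321
r = -871.57 / 1417.9321 ≈ -0.615

-0.615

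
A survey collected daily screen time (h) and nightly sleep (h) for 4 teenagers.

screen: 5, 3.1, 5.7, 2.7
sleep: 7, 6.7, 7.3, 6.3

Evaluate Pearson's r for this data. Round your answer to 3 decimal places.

0.955

n = 4, Σx = 16.5, Σy = 27.3, Σx² = 74.39, Σy² = 186.87, Σxy = 114.39
nΣxy − ΣxΣy = 457.56 − 450.45 = 7.11
nΣx² − (Σx)² = 297.56 − 272.25 = 25.31; nΣy² − (Σy)² = 747.48 − 745.29 = 2.19
r = 7.11 / √(25.31 × 2.19) = 7.11 / 7.4451 ≈ 0.955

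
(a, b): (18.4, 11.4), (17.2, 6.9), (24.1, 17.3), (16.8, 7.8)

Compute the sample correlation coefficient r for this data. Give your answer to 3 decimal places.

0.968

n = 4, Σa = 76.5, Σb = 43.4, Σa² = 1497.45, Σb² = 537.7, Σab = 876.41
nΣab − ΣaΣb = 3505.64 − 3320.1 = 185.54
nΣa² − (Σa)² = 5989.8 − 5852.25 = 137.55; nΣb² − (Σb)² = 2150.8 − 1883.56 = 267.24
r = 185.54 / √(137.55 × 267.24) = 185.54 / 191.7260 ≈ 0.968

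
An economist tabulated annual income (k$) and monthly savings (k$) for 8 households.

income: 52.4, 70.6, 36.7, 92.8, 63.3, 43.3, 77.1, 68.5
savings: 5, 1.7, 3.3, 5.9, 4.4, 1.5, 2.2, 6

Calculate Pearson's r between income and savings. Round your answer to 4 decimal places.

n = 8, Σx = 504.7, Σy = 30, Σx² = 34207.29, Σy² = 136.04, Σxy = 1974.74
nΣxy − ΣxΣy = 15797.92 − 15141 = 656.92
nΣx² − (Σx)² = 273658.32 − 254722.09 = 18936.23; nΣy² − (Σy)² = 1088.32 − 900 = 188.32
r = 656.92 / √(18936.23 × 188.32) = 656.92 / 1888.4043 ≈ 0.3479

0.3479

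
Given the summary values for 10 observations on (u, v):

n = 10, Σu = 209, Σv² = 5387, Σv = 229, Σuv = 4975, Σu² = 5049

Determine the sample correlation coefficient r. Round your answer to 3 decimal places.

r = (nΣuv − ΣuΣv) / √[(nΣu² − (Σu)²)(nΣv² − (Σv)²)]
Numerator: 10×4975 − 209×229 = 1889
Denominator: √[(50490 − 43681)(53870 − 52441)] = √[6809 × 1429] = 3119.3046
r = 1889 / 3119.3046 ≈ 0.606

0.606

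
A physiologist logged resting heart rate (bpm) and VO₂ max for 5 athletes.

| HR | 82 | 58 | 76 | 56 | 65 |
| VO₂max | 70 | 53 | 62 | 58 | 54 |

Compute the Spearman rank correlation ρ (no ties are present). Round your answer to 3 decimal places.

0.700

Rank HR: 5, 2, 4, 1, 3
Rank VO₂max: 5, 1, 4, 3, 2
d = rank(HR) − rank(VO₂max): 0, 1, 0, -2, 1; Σd² = 6
ρ = 1 − 6Σd² / [n(n²−1)] = 1 − 6×6 / (5×24) = 1 − 36/120 ≈ 0.700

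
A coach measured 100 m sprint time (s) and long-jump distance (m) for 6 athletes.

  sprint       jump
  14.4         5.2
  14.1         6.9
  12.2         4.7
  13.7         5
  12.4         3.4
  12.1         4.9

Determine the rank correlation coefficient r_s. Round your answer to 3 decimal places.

Rank sprint: 6, 5, 2, 4, 3, 1
Rank jump: 5, 6, 2, 4, 1, 3
d = rank(sprint) − rank(jump): 1, -1, 0, 0, 2, -2; Σd² = 10
ρ = 1 − 6Σd² / [n(n²−1)] = 1 − 6×10 / (6×35) = 1 − 60/210 ≈ 0.714

0.714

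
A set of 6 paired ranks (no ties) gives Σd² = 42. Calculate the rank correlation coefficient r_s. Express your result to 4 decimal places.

-0.2000

ρ = 1 − 6Σd² / [n(n²−1)] = 1 − 6×42 / (6×35)
  = 1 − 252/210 = 1 − 1.20000 ≈ -0.2000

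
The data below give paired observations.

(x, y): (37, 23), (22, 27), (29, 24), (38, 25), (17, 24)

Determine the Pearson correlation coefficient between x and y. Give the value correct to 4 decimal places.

n = 5, Σx = 143, Σy = 123, Σx² = 4427, Σy² = 3035, Σxy = 3499
nΣxy − ΣxΣy = 17495 − 17589 = -94
nΣx² − (Σx)² = 22135 − 20449 = 1686; nΣy² − (Σy)² = 15175 − 15129 = 46
r = -94 / √(1686 × 46) = -94 / 278.4888 ≈ -0.3375

-0.3375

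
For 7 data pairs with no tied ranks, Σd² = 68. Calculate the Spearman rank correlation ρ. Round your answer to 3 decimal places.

-0.214

ρ = 1 − 6Σd² / [n(n²−1)] = 1 − 6×68 / (7×48)
  = 1 − 408/336 = 1 − 1.2143 ≈ -0.214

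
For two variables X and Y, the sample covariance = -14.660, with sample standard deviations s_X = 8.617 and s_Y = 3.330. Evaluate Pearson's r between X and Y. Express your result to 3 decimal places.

r = Cov(X,Y) / (s_X · s_Y) = -14.660 / (8.617 × 3.330)
  = -14.660 / 28.6946 ≈ -0.511

-0.511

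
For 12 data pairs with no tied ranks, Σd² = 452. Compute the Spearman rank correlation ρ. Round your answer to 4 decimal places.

ρ = 1 − 6Σd² / [n(n²−1)] = 1 − 6×452 / (12×143)
  = 1 − 2712/1716 = 1 − 1.58042 ≈ -0.5804

-0.5804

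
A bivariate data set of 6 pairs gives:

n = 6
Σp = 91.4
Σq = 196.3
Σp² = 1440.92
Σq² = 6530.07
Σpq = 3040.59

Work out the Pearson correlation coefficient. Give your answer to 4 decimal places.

0.6948

r = (nΣpq − ΣpΣq) / √[(nΣp² − (Σp)²)(nΣq² − (Σq)²)]
Numerator: 6×3040.59 − 91.4×196.3 = 301.72
Denominator: √[(8645.52 − 8353.96)(39180.42 − 38533.69)] = √[291.56 × 646.73] = 434.2356
r = 301.72 / 434.2356 ≈ 0.6948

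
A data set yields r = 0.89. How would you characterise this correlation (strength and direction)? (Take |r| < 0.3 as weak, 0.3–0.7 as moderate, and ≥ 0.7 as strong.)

r = 0.89 > 0 so the relationship is positive.
|r| = 0.89, which falls in the strong range.

strong positive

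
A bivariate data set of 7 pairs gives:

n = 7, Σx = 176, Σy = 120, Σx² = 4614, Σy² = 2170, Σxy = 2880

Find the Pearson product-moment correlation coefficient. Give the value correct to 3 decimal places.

r = (nΣxy − ΣxΣy) / √[(nΣx² − (Σx)²)(nΣy² − (Σy)²)]
Numerator: 7×2880 − 176×120 = -960
Denominator: √[(32298 − 30976)(15190 − 14400)] = √[1322 × 790] = 1021.9491
r = -960 / 1021.9491 ≈ -0.939

-0.939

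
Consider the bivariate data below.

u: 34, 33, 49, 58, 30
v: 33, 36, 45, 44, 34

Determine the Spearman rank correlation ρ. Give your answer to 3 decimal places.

Rank u: 3, 2, 4, 5, 1
Rank v: 1, 3, 5, 4, 2
d = rank(u) − rank(v): 2, -1, -1, 1, -1; Σd² = 8
ρ = 1 − 6Σd² / [n(n²−1)] = 1 − 6×8 / (5×24) = 1 − 48/120 ≈ 0.600

0.600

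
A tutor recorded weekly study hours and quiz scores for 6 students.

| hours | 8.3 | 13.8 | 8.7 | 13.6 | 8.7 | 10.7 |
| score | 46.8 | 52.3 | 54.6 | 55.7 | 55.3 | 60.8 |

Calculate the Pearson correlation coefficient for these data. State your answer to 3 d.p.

n = 6, Σx = 63.8, Σy = 325.5, Σx² = 710.16, Σy² = 17763.91, Σxy = 3474.39
nΣxy − ΣxΣy = 20846.34 − 20766.9 = 79.44
nΣx² − (Σx)² = 4260.96 − 4070.44 = 190.52; nΣy² − (Σy)² = 106583.46 − 105950.25 = 633.21
r = 79.44 / √(190.52 × 633.21) = 79.44 / 347.3315 ≈ 0.229

0.229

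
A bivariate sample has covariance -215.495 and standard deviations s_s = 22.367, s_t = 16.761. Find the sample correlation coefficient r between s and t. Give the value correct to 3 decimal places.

r = Cov(s,t) / (s_s · s_t) = -215.495 / (22.367 × 16.761)
  = -215.495 / 374.8933 ≈ -0.575

-0.575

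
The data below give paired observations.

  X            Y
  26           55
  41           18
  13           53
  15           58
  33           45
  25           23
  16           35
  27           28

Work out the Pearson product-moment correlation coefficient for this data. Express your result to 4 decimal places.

-0.5886

n = 8, ΣX = 196, ΣY = 315, ΣX² = 5450, ΣY² = 14085, ΣXY = 7103
nΣXY − ΣXΣY = 56824 − 61740 = -4916
nΣX² − (ΣX)² = 43600 − 38416 = 5184; nΣY² − (ΣY)² = 112680 − 99225 = 13455
r = -4916 / √(5184 × 13455) = -4916 / 8351.6896 ≈ -0.5886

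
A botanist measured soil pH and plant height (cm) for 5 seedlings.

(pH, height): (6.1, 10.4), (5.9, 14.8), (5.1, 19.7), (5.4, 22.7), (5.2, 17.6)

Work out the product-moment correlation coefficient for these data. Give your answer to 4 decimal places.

n = 5, Σx = 27.7, Σy = 85.2, Σx² = 154.23, Σy² = 1540.34, Σxy = 465.33
nΣxy − ΣxΣy = 2326.65 − 2360.04 = -33.39
nΣx² − (Σx)² = 771.15 − 767.29 = 3.86; nΣy² − (Σy)² = 7701.7 − 7259.04 = 442.66
r = -33.39 / √(3.86 × 442.66) = -33.39 / 41.3360 ≈ -0.8078

-0.8078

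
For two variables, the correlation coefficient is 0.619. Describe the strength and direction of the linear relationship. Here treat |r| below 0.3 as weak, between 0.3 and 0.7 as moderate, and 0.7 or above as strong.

moderate positive

r = 0.619 > 0 so the relationship is positive.
|r| = 0.619, which falls in the moderate range.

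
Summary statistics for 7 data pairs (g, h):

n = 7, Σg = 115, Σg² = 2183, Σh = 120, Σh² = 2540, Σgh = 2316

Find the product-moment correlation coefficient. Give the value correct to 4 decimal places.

0.9150

r = (nΣgh − ΣgΣh) / √[(nΣg² − (Σg)²)(nΣh² − (Σh)²)]
Numerator: 7×2316 − 115×120 = 2412
Denominator: √[(15281 − 13225)(17780 − 14400)] = √[2056 × 3380] = 2636.1487
r = 2412 / 2636.1487 ≈ 0.9150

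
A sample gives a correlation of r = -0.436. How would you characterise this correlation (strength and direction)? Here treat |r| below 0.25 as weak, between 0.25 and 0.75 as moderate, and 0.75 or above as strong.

r = -0.436 < 0 so the relationship is negative.
|r| = 0.436, which falls in the moderate range.

moderate negative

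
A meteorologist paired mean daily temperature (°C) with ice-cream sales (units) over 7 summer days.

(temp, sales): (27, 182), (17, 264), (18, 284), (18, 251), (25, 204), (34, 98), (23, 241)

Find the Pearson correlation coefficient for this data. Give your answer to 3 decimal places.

-0.970

n = 7, Σx = 162, Σy = 1524, Σx² = 3976, Σy² = 355778, Σxy = 33007
nΣxy − ΣxΣy = 231049 − 246888 = -15839
nΣx² − (Σx)² = 27832 − 26244 = 1588; nΣy² − (Σy)² = 2490446 − 2322576 = 167870
r = -15839 / √(1588 × 167870) = -15839 / 16327.2031 ≈ -0.970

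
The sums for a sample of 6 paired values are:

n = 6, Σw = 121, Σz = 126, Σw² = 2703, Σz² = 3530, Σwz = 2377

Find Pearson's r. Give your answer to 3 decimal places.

-0.340

r = (nΣwz − ΣwΣz) / √[(nΣw² − (Σw)²)(nΣz² − (Σz)²)]
Numerator: 6×2377 − 121×126 = -984
Denominator: √[(16218 − 14641)(21180 − 15876)] = √[1577 × 5304] = 2892.1286
r = -984 / 2892.1286 ≈ -0.340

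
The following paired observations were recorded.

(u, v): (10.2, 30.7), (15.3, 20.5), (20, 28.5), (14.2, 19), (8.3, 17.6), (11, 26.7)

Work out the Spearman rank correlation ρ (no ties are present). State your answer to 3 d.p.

Rank u: 2, 5, 6, 4, 1, 3
Rank v: 6, 3, 5, 2, 1, 4
d = rank(u) − rank(v): -4, 2, 1, 2, 0, -1; Σd² = 26
ρ = 1 − 6Σd² / [n(n²−1)] = 1 − 6×26 / (6×35) = 1 − 156/210 ≈ 0.257

0.257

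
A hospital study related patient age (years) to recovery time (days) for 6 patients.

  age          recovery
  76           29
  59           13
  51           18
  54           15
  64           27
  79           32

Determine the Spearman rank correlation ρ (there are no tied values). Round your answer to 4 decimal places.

Rank age: 5, 3, 1, 2, 4, 6
Rank recovery: 5, 1, 3, 2, 4, 6
d = rank(age) − rank(recovery): 0, 2, -2, 0, 0, 0; Σd² = 8
ρ = 1 − 6Σd² / [n(n²−1)] = 1 − 6×8 / (6×35) = 1 − 48/210 ≈ 0.7714

0.7714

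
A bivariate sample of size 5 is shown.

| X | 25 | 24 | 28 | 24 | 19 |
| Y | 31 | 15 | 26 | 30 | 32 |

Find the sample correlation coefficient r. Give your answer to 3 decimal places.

-0.276

n = 5, ΣX = 120, ΣY = 134, ΣX² = 2922, ΣY² = 3786, ΣXY = 3191
nΣXY − ΣXΣY = 15955 − 16080 = -125
nΣX² − (ΣX)² = 14610 − 14400 = 210; nΣY² − (ΣY)² = 18930 − 17956 = 974
r = -125 / √(210 × 974) = -125 / 452.2610 ≈ -0.276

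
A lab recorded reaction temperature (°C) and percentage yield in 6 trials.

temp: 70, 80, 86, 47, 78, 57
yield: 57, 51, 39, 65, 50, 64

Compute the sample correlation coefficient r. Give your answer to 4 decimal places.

n = 6, Σx = 418, Σy = 326, Σx² = 30238, Σy² = 18192, Σxy = 22027
nΣxy − ΣxΣy = 132162 − 136268 = -4106
nΣx² − (Σx)² = 181428 − 174724 = 6704; nΣy² − (Σy)² = 109152 − 106276 = 2876
r = -4106 / √(6704 × 2876) = -4106 / 4390.9798 ≈ -0.9351

-0.9351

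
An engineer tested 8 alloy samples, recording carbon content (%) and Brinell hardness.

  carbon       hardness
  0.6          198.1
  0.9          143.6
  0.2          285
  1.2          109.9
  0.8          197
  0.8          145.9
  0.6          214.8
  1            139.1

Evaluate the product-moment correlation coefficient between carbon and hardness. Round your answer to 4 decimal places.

-0.9607

n = 8, Σx = 6.1, Σy = 1433.4, Σx² = 5.29, Σy² = 278751.24, Σxy = 979.28
nΣxy − ΣxΣy = 7834.24 − 8743.74 = -909.5
nΣx² − (Σx)² = 42.32 − 37.21 = 5.11; nΣy² − (Σy)² = 2230009.92 − 2054635.56 = 175374.36
r = -909.5 / √(5.11 × 175374.36) = -909.5 / 946.6589 ≈ -0.9607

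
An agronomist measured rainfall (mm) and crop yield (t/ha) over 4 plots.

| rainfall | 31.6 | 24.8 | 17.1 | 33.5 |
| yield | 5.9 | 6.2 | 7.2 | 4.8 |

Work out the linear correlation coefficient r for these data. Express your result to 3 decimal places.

n = 4, Σx = 107, Σy = 24.1, Σx² = 3028.26, Σy² = 148.13, Σxy = 624.12
nΣxy − ΣxΣy = 2496.48 − 2578.7 = -82.22
nΣx² − (Σx)² = 12113.04 − 11449 = 664.04; nΣy² − (Σy)² = 592.52 − 580.81 = 11.71
r = -82.22 / √(664.04 × 11.71) = -82.22 / 88.1811 ≈ -0.932

-0.932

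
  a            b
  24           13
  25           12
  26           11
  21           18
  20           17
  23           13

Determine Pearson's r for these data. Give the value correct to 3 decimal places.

-0.946

n = 6, Σa = 139, Σb = 84, Σa² = 3247, Σb² = 1216, Σab = 1915
nΣab − ΣaΣb = 11490 − 11676 = -186
nΣa² − (Σa)² = 19482 − 19321 = 161; nΣb² − (Σb)² = 7296 − 7056 = 240
r = -186 / √(161 × 240) = -186 / 196.5706 ≈ -0.946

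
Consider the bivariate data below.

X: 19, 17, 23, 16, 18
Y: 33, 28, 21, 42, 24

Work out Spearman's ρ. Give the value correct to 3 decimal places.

-0.700

Rank X: 4, 2, 5, 1, 3
Rank Y: 4, 3, 1, 5, 2
d = rank(X) − rank(Y): 0, -1, 4, -4, 1; Σd² = 34
ρ = 1 − 6Σd² / [n(n²−1)] = 1 − 6×34 / (5×24) = 1 − 204/120 ≈ -0.700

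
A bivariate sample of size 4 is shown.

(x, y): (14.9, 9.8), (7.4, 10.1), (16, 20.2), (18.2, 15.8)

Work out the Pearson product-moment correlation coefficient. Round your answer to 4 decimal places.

n = 4, Σx = 56.5, Σy = 55.9, Σx² = 864.01, Σy² = 855.73, Σxy = 831.52
nΣxy − ΣxΣy = 3326.08 − 3158.35 = 167.73
nΣx² − (Σx)² = 3456.04 − 3192.25 = 263.79; nΣy² − (Σy)² = 3422.92 − 3124.81 = 298.11
r = 167.73 / √(263.79 × 298.11) = 167.73 / 280.4255 ≈ 0.5981

0.5981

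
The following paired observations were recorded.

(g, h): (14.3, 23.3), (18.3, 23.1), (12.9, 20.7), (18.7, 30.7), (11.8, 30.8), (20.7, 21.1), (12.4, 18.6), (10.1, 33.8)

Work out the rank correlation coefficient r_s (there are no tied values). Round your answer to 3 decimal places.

Rank g: 5, 6, 4, 7, 2, 8, 3, 1
Rank h: 5, 4, 2, 6, 7, 3, 1, 8
d = rank(g) − rank(h): 0, 2, 2, 1, -5, 5, 2, -7; Σd² = 112
ρ = 1 − 6Σd² / [n(n²−1)] = 1 − 6×112 / (8×63) = 1 − 672/504 ≈ -0.333

-0.333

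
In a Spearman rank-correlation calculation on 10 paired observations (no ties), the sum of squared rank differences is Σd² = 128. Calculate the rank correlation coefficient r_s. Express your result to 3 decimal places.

0.224

ρ = 1 − 6Σd² / [n(n²−1)] = 1 − 6×128 / (10×99)
  = 1 − 768/990 = 1 − 0.7758 ≈ 0.224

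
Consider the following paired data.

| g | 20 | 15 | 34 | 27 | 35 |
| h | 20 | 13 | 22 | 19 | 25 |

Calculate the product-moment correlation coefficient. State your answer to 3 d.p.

n = 5, Σg = 131, Σh = 99, Σg² = 3735, Σh² = 2039, Σgh = 2731
nΣgh − ΣgΣh = 13655 − 12969 = 686
nΣg² − (Σg)² = 18675 − 17161 = 1514; nΣh² − (Σh)² = 10195 − 9801 = 394
r = 686 / √(1514 × 394) = 686 / 772.3445 ≈ 0.888

0.888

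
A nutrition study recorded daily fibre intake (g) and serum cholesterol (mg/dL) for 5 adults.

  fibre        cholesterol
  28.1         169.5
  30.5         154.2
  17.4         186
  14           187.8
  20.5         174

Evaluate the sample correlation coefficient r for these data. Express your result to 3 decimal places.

-0.943

n = 5, Σx = 110.5, Σy = 871.5, Σx² = 2638.87, Σy² = 152648.73, Σxy = 18898.65
nΣxy − ΣxΣy = 94493.25 − 96300.75 = -1807.5
nΣx² − (Σx)² = 13194.35 − 12210.25 = 984.1; nΣy² − (Σy)² = 763243.65 − 759512.25 = 3731.4
r = -1807.5 / √(984.1 × 3731.4) = -1807.5 / 1916.2648 ≈ -0.943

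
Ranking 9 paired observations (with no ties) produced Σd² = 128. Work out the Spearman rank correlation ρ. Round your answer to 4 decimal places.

ρ = 1 − 6Σd² / [n(n²−1)] = 1 − 6×128 / (9×80)
  = 1 − 768/720 = 1 − 1.06667 ≈ -0.0667

-0.0667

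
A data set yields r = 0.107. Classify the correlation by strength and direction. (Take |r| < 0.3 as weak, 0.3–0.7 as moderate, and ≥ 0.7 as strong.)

r = 0.107 > 0 so the relationship is positive.
|r| = 0.107, which falls in the weak range.

weak positive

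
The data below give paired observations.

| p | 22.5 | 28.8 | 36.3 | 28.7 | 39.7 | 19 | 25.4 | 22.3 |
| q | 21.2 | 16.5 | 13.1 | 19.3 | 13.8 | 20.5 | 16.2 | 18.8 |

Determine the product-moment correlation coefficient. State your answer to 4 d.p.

-0.8699

n = 8, Σp = 222.7, Σq = 139.4, Σp² = 6556.61, Σq² = 2492.36, Σpq = 3749.72
nΣpq − ΣpΣq = 29997.76 − 31044.38 = -1046.62
nΣp² − (Σp)² = 52452.88 − 49595.29 = 2857.59; nΣq² − (Σq)² = 19938.88 − 19432.36 = 506.52
r = -1046.62 / √(2857.59 × 506.52) = -1046.62 / 1203.0904 ≈ -0.8699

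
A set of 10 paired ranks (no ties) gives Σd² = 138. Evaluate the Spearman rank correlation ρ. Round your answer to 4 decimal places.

0.1636

ρ = 1 − 6Σd² / [n(n²−1)] = 1 − 6×138 / (10×99)
  = 1 − 828/990 = 1 − 0.83636 ≈ 0.1636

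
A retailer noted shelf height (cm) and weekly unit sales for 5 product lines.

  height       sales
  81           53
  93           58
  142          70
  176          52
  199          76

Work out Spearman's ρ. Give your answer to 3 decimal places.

Rank height: 1, 2, 3, 4, 5
Rank sales: 2, 3, 4, 1, 5
d = rank(height) − rank(sales): -1, -1, -1, 3, 0; Σd² = 12
ρ = 1 − 6Σd² / [n(n²−1)] = 1 − 6×12 / (5×24) = 1 − 72/120 ≈ 0.400

0.400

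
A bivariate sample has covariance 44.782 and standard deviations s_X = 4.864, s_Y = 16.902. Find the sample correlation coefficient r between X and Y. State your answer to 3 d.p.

r = Cov(X,Y) / (s_X · s_Y) = 44.782 / (4.864 × 16.902)
  = 44.782 / 82.2113 ≈ 0.545

0.545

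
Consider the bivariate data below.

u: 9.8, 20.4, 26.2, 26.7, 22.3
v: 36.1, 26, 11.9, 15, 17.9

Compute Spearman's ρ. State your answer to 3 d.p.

Rank u: 1, 2, 4, 5, 3
Rank v: 5, 4, 1, 2, 3
d = rank(u) − rank(v): -4, -2, 3, 3, 0; Σd² = 38
ρ = 1 − 6Σd² / [n(n²−1)] = 1 − 6×38 / (5×24) = 1 − 228/120 ≈ -0.900

-0.900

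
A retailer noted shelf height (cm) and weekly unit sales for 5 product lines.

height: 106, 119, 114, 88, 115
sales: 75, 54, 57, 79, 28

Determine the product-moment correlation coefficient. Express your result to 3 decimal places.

n = 5, Σx = 542, Σy = 293, Σx² = 59362, Σy² = 18815, Σxy = 31046
nΣxy − ΣxΣy = 155230 − 158806 = -3576
nΣx² − (Σx)² = 296810 − 293764 = 3046; nΣy² − (Σy)² = 94075 − 85849 = 8226
r = -3576 / √(3046 × 8226) = -3576 / 5005.6364 ≈ -0.714

-0.714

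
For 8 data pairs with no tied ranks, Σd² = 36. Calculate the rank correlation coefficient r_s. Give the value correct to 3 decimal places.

0.571

ρ = 1 − 6Σd² / [n(n²−1)] = 1 − 6×36 / (8×63)
  = 1 − 216/504 = 1 − 0.4286 ≈ 0.571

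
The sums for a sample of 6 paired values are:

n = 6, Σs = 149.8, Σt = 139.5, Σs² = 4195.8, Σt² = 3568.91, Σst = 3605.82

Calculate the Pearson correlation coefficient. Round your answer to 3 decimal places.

r = (nΣst − ΣsΣt) / √[(nΣs² − (Σs)²)(nΣt² − (Σt)²)]
Numerator: 6×3605.82 − 149.8×139.5 = 737.82
Denominator: √[(25174.8 − 22440.04)(21413.46 − 19460.25)] = √[2734.76 × 1953.21] = 2311.1816
r = 737.82 / 2311.1816 ≈ 0.319

0.319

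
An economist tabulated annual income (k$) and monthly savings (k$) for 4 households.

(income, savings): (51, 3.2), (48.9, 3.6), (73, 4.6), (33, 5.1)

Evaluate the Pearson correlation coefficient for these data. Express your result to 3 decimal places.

n = 4, Σx = 205.9, Σy = 16.5, Σx² = 11410.21, Σy² = 70.37, Σxy = 843.34
nΣxy − ΣxΣy = 3373.36 − 3397.35 = -23.99
nΣx² − (Σx)² = 45640.84 − 42394.81 = 3246.03; nΣy² − (Σy)² = 281.48 − 272.25 = 9.23
r = -23.99 / √(3246.03 × 9.23) = -23.99 / 173.0920 ≈ -0.139

-0.139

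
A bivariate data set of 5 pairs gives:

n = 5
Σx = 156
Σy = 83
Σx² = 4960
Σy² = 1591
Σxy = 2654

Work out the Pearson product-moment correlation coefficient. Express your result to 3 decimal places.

0.458

r = (nΣxy − ΣxΣy) / √[(nΣx² − (Σx)²)(nΣy² − (Σy)²)]
Numerator: 5×2654 − 156×83 = 322
Denominator: √[(24800 − 24336)(7955 − 6889)] = √[464 × 1066] = 703.2951
r = 322 / 703.2951 ≈ 0.458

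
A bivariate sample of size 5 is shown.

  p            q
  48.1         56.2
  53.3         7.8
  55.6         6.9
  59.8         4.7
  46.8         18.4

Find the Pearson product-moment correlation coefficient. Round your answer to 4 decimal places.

-0.6717

n = 5, Σp = 263.6, Σq = 94, Σp² = 14012.14, Σq² = 3627.54, Σpq = 4644.78
nΣpq − ΣpΣq = 23223.9 − 24778.4 = -1554.5
nΣp² − (Σp)² = 70060.7 − 69484.96 = 575.74; nΣq² − (Σq)² = 18137.7 − 8836 = 9301.7
r = -1554.5 / √(575.74 × 9301.7) = -1554.5 / 2314.1652 ≈ -0.6717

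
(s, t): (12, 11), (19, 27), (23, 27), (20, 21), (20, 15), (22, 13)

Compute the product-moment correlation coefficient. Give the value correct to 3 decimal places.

n = 6, Σs = 116, Σt = 114, Σs² = 2318, Σt² = 2414, Σst = 2272
nΣst − ΣsΣt = 13632 − 13224 = 408
nΣs² − (Σs)² = 13908 − 13456 = 452; nΣt² − (Σt)² = 14484 − 12996 = 1488
r = 408 / √(452 × 1488) = 408 / 820.1073 ≈ 0.497

0.497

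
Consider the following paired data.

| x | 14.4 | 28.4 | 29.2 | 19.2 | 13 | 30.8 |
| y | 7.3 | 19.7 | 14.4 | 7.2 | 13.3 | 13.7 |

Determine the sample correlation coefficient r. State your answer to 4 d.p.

0.6219

n = 6, Σx = 135, Σy = 75.6, Σx² = 3352.84, Σy² = 1065.16, Σxy = 1818.18
nΣxy − ΣxΣy = 10909.08 − 10206 = 703.08
nΣx² − (Σx)² = 20117.04 − 18225 = 1892.04; nΣy² − (Σy)² = 6390.96 − 5715.36 = 675.6
r = 703.08 / √(1892.04 × 675.6) = 703.08 / 1130.6026 ≈ 0.6219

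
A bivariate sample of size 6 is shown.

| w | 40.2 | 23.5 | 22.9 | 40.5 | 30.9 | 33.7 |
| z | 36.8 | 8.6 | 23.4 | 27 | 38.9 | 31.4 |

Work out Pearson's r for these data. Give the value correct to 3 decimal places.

n = 6, Σw = 191.7, Σz = 166.1, Σw² = 6423.45, Σz² = 5203.93, Σwz = 5571.01
nΣwz − ΣwΣz = 33426.06 − 31841.37 = 1584.69
nΣw² − (Σw)² = 38540.7 − 36748.89 = 1791.81; nΣz² − (Σz)² = 31223.58 − 27589.21 = 3634.37
r = 1584.69 / √(1791.81 × 3634.37) = 1584.69 / 2551.8818 ≈ 0.621

0.621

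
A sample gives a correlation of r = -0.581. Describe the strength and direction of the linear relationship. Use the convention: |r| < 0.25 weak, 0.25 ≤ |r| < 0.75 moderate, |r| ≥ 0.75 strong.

moderate negative

r = -0.581 < 0 so the relationship is negative.
|r| = 0.581, which falls in the moderate range.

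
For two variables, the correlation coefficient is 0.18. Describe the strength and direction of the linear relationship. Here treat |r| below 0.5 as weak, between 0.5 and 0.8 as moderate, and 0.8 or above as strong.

weak positive

r = 0.18 > 0 so the relationship is positive.
|r| = 0.18, which falls in the weak range.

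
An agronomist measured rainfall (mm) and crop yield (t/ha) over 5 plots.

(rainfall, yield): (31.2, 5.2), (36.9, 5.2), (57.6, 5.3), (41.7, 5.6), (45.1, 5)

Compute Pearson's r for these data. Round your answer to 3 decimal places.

0.077

n = 5, Σx = 212.5, Σy = 26.3, Σx² = 9425.71, Σy² = 138.53, Σxy = 1118.42
nΣxy − ΣxΣy = 5592.1 − 5588.75 = 3.35
nΣx² − (Σx)² = 47128.55 − 45156.25 = 1972.3; nΣy² − (Σy)² = 692.65 − 691.69 = 0.96
r = 3.35 / √(1972.3 × 0.96) = 3.35 / 43.5133 ≈ 0.077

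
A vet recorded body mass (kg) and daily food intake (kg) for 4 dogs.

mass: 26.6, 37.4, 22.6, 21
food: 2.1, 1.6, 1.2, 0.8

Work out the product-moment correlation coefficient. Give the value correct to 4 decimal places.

0.5106

n = 4, Σx = 107.6, Σy = 5.7, Σx² = 3058.08, Σy² = 9.05, Σxy = 159.62
nΣxy − ΣxΣy = 638.48 − 613.32 = 25.16
nΣx² − (Σx)² = 12232.32 − 11577.76 = 654.56; nΣy² − (Σy)² = 36.2 − 32.49 = 3.71
r = 25.16 / √(654.56 × 3.71) = 25.16 / 49.2790 ≈ 0.5106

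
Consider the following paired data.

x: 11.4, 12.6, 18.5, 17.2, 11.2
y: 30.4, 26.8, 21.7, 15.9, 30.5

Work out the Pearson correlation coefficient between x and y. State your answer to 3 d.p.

n = 5, Σx = 70.9, Σy = 125.3, Σx² = 1052.25, Σy² = 3296.35, Σxy = 1700.77
nΣxy − ΣxΣy = 8503.85 − 8883.77 = -379.92
nΣx² − (Σx)² = 5261.25 − 5026.81 = 234.44; nΣy² − (Σy)² = 16481.75 − 15700.09 = 781.66
r = -379.92 / √(234.44 × 781.66) = -379.92 / 428.0799 ≈ -0.887

-0.887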